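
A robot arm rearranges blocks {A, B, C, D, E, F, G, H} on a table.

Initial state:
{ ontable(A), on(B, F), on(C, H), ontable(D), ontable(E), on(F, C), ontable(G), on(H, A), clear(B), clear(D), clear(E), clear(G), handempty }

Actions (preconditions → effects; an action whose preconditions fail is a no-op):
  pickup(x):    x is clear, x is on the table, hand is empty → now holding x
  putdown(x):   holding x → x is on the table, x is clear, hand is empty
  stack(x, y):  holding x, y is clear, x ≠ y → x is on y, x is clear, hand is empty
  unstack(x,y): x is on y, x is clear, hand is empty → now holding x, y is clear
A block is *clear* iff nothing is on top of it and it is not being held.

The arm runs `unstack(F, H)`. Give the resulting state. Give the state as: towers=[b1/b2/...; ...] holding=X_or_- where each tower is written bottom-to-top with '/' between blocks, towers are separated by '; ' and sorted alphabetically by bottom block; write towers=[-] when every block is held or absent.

before: towers=[A/H/C/F/B; D; E; G] holding=-
pre[unstack(F, H)]: on(F,H) ✗, clear(F) ✗, handempty ✓
on(F,H), clear(F) unmet → unstack(F, H) is a no-op
after:  towers=[A/H/C/F/B; D; E; G] holding=-

towers=[A/H/C/F/B; D; E; G] holding=-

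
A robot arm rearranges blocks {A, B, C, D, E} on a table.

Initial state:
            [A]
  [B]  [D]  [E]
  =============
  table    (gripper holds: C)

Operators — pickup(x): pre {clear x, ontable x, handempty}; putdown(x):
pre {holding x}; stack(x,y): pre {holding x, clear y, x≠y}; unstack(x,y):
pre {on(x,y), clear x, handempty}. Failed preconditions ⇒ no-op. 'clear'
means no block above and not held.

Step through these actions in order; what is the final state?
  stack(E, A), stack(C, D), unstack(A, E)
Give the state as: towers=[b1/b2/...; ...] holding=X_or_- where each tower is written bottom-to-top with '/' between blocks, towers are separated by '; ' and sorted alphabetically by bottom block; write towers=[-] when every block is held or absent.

step 1 (stack(E, A)) [no-op]: towers=[B; D; E/A] holding=C
step 2 (stack(C, D)): towers=[B; D/C; E/A] holding=-
step 3 (unstack(A, E)): towers=[B; D/C; E] holding=A

towers=[B; D/C; E] holding=A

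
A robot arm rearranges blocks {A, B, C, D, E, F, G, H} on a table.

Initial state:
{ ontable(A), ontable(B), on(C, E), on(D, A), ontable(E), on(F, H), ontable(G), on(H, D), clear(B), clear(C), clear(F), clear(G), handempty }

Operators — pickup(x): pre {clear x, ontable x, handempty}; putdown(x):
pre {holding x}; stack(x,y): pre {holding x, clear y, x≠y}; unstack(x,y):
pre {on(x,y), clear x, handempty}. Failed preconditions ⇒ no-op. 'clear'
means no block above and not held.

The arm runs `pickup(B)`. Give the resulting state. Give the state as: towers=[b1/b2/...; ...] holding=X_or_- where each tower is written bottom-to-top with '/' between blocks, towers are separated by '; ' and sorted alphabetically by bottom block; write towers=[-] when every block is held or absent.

towers=[A/D/H/F; E/C; G] holding=B

before: towers=[A/D/H/F; B; E/C; G] holding=-
pre[pickup(B)]: clear(B) ok, ontable(B) ok, handempty ok
all met → apply pickup(B)
after:  towers=[A/D/H/F; E/C; G] holding=B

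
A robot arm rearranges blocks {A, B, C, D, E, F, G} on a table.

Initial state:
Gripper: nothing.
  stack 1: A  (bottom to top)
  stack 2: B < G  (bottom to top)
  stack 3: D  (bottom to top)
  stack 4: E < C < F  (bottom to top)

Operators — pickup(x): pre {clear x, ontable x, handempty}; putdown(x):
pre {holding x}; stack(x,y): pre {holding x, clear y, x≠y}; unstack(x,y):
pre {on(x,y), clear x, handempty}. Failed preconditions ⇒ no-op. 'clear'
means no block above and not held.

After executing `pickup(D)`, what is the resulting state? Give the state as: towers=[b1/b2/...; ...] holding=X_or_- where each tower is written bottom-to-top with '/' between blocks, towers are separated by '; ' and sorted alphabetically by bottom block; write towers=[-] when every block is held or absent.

towers=[A; B/G; E/C/F] holding=D

before: towers=[A; B/G; D; E/C/F] holding=-
pre[pickup(D)]: clear(D) yes, ontable(D) yes, handempty yes
all met → apply pickup(D)
after:  towers=[A; B/G; E/C/F] holding=D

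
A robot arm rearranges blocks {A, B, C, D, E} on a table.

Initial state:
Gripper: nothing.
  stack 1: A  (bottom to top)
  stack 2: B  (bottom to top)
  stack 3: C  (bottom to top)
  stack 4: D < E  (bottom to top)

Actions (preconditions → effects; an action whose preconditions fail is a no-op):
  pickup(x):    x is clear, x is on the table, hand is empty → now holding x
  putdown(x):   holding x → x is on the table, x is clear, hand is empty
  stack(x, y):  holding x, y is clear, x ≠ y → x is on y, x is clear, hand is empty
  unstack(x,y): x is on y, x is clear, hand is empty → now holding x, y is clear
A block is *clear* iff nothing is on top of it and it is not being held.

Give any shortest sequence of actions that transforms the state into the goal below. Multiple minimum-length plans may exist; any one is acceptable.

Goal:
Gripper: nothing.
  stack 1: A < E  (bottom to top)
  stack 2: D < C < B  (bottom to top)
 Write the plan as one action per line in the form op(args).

unstack(E, D)
stack(E, A)
pickup(C)
stack(C, D)
pickup(B)
stack(B, C)

step 1 (unstack(E, D)): towers=[A; B; C; D] holding=E
step 2 (stack(E, A)): towers=[A/E; B; C; D] holding=-
step 3 (pickup(C)): towers=[A/E; B; D] holding=C
step 4 (stack(C, D)): towers=[A/E; B; D/C] holding=-
step 5 (pickup(B)): towers=[A/E; D/C] holding=B
step 6 (stack(B, C)): towers=[A/E; D/C/B] holding=-
goal check: towers=[A/E; D/C/B] holding=- — reached (length 6, optimal by BFS)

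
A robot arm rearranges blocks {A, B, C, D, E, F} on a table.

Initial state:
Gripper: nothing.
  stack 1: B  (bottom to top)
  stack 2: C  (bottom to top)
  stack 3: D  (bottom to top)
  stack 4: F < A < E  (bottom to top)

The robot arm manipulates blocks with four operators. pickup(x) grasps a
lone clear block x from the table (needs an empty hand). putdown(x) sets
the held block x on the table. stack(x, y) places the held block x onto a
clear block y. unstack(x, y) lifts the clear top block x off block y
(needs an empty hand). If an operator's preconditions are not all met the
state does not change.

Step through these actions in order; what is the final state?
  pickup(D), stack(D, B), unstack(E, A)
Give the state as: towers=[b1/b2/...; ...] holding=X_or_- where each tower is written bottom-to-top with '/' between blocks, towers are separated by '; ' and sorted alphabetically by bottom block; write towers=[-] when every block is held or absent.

step 1 (pickup(D)): towers=[B; C; F/A/E] holding=D
step 2 (stack(D, B)): towers=[B/D; C; F/A/E] holding=-
step 3 (unstack(E, A)): towers=[B/D; C; F/A] holding=E

towers=[B/D; C; F/A] holding=E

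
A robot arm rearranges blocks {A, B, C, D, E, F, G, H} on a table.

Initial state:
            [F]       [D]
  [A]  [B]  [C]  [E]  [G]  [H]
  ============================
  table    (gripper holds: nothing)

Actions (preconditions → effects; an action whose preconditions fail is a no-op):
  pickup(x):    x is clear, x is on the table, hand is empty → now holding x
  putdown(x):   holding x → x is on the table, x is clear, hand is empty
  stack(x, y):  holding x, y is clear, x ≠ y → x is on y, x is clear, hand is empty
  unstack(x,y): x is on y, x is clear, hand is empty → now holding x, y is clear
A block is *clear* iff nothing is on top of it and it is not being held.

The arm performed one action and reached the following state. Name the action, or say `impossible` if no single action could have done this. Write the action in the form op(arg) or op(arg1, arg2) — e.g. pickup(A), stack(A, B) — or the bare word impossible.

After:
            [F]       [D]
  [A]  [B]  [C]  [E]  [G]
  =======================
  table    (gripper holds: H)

target: towers=[A; B; C/F; E; G/D] holding=H
         pickup(A) → towers=[B; C/F; E; G/D; H] holding=A
         pickup(E) → towers=[A; B; C/F; G/D; H] holding=E
         pickup(H) → towers=[A; B; C/F; E; G/D] holding=H  ← match
         pickup(B) → towers=[A; C/F; E; G/D; H] holding=B
     unstack(F, C) → towers=[A; B; C; E; G/D; H] holding=F
     unstack(D, G) → towers=[A; B; C/F; E; G; H] holding=D

pickup(H)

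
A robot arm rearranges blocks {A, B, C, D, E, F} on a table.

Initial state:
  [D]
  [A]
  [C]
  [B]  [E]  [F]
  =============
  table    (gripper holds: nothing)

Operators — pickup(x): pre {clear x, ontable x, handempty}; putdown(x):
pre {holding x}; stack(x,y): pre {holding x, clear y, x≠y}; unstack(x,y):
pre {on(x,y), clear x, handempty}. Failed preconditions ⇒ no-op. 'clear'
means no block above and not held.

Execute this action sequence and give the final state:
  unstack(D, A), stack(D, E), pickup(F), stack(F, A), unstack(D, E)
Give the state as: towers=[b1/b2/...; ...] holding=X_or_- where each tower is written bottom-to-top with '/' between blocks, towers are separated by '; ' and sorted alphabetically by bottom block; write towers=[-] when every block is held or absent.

towers=[B/C/A/F; E] holding=D

step 1 (unstack(D, A)): towers=[B/C/A; E; F] holding=D
step 2 (stack(D, E)): towers=[B/C/A; E/D; F] holding=-
step 3 (pickup(F)): towers=[B/C/A; E/D] holding=F
step 4 (stack(F, A)): towers=[B/C/A/F; E/D] holding=-
step 5 (unstack(D, E)): towers=[B/C/A/F; E] holding=D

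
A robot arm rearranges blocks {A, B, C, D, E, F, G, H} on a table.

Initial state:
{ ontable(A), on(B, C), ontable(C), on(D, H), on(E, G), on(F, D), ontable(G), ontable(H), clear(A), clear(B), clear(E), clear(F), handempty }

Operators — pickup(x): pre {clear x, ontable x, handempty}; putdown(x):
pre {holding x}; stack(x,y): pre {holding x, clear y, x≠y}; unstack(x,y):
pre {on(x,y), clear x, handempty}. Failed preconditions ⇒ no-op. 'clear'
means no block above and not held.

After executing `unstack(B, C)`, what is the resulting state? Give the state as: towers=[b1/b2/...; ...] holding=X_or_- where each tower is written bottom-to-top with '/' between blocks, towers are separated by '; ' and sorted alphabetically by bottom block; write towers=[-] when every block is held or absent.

before: towers=[A; C/B; G/E; H/D/F] holding=-
pre[unstack(B, C)]: on(B,C) ✓, clear(B) ✓, handempty ✓
all met → apply unstack(B, C)
after:  towers=[A; C; G/E; H/D/F] holding=B

towers=[A; C; G/E; H/D/F] holding=B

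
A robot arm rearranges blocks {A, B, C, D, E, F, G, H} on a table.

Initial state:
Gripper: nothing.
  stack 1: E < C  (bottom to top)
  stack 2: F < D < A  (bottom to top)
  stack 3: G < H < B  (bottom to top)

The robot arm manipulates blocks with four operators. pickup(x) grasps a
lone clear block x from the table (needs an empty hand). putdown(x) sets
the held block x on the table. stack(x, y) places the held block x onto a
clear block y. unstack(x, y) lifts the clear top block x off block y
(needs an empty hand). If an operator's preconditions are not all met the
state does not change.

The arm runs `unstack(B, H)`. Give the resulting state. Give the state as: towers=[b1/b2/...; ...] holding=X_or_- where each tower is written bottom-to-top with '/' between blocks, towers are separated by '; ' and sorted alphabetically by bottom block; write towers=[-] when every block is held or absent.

towers=[E/C; F/D/A; G/H] holding=B

before: towers=[E/C; F/D/A; G/H/B] holding=-
pre[unstack(B, H)]: on(B,H) yes, clear(B) yes, handempty yes
all met → apply unstack(B, H)
after:  towers=[E/C; F/D/A; G/H] holding=B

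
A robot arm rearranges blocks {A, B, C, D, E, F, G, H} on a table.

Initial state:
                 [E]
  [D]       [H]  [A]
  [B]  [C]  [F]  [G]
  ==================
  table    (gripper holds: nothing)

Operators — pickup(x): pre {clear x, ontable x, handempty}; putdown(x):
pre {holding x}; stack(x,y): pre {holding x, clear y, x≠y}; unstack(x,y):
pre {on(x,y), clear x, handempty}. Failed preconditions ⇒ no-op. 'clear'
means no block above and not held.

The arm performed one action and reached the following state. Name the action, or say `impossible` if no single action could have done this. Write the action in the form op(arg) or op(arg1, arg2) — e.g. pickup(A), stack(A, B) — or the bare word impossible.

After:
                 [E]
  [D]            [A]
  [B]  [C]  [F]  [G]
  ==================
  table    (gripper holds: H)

target: towers=[B/D; C; F; G/A/E] holding=H
     unstack(E, A) → towers=[B/D; C; F/H; G/A] holding=E
     unstack(H, F) → towers=[B/D; C; F; G/A/E] holding=H  ← match
     unstack(D, B) → towers=[B; C; F/H; G/A/E] holding=D
         pickup(C) → towers=[B/D; F/H; G/A/E] holding=C

unstack(H, F)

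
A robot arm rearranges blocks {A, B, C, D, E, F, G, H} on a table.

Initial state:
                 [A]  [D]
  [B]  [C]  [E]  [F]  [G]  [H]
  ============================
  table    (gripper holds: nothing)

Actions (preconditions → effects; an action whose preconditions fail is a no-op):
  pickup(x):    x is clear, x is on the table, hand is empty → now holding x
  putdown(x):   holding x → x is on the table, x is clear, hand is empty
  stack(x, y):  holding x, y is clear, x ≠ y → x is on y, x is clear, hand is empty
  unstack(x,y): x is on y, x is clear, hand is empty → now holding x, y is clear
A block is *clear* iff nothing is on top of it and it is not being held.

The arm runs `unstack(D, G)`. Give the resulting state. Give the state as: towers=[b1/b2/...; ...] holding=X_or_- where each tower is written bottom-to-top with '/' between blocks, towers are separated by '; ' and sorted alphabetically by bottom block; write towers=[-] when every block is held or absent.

towers=[B; C; E; F/A; G; H] holding=D

before: towers=[B; C; E; F/A; G/D; H] holding=-
pre[unstack(D, G)]: on(D,G) ok, clear(D) ok, handempty ok
all met → apply unstack(D, G)
after:  towers=[B; C; E; F/A; G; H] holding=D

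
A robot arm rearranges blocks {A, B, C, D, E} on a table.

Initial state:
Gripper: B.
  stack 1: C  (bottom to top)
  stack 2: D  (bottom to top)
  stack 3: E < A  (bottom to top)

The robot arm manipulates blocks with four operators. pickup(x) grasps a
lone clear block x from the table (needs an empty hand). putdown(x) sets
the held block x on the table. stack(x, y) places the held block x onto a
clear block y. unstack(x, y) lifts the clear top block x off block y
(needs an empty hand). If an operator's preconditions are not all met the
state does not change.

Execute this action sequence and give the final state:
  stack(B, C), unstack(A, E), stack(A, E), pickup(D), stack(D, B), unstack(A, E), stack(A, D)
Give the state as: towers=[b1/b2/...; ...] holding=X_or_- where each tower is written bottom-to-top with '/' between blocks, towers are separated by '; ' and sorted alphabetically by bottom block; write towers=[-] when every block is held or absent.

towers=[C/B/D/A; E] holding=-

step 1 (stack(B, C)): towers=[C/B; D; E/A] holding=-
step 2 (unstack(A, E)): towers=[C/B; D; E] holding=A
step 3 (stack(A, E)): towers=[C/B; D; E/A] holding=-
step 4 (pickup(D)): towers=[C/B; E/A] holding=D
step 5 (stack(D, B)): towers=[C/B/D; E/A] holding=-
step 6 (unstack(A, E)): towers=[C/B/D; E] holding=A
step 7 (stack(A, D)): towers=[C/B/D/A; E] holding=-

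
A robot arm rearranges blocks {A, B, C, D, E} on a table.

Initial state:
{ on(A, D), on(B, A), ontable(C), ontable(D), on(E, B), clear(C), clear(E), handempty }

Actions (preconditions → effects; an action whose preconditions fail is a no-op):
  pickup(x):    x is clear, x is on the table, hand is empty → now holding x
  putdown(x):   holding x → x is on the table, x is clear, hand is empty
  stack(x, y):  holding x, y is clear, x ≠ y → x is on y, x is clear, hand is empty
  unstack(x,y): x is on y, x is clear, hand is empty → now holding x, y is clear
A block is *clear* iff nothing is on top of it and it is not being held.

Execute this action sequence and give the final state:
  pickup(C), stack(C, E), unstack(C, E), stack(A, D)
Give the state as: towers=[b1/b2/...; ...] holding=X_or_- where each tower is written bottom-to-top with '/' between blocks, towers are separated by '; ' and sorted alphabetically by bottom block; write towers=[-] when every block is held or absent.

towers=[D/A/B/E] holding=C

step 1 (pickup(C)): towers=[D/A/B/E] holding=C
step 2 (stack(C, E)): towers=[D/A/B/E/C] holding=-
step 3 (unstack(C, E)): towers=[D/A/B/E] holding=C
step 4 (stack(A, D)) [no-op]: towers=[D/A/B/E] holding=C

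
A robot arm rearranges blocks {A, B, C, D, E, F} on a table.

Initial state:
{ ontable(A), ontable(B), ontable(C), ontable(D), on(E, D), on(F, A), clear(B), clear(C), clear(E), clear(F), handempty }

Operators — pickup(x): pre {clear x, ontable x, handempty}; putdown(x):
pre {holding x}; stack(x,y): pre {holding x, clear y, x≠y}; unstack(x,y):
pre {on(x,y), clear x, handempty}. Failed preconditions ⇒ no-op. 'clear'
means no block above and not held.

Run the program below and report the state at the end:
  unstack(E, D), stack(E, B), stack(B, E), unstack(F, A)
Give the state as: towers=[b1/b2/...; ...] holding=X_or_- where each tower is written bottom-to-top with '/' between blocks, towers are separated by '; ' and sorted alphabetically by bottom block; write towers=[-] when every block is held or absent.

step 1 (unstack(E, D)): towers=[A/F; B; C; D] holding=E
step 2 (stack(E, B)): towers=[A/F; B/E; C; D] holding=-
step 3 (stack(B, E)) [no-op]: towers=[A/F; B/E; C; D] holding=-
step 4 (unstack(F, A)): towers=[A; B/E; C; D] holding=F

towers=[A; B/E; C; D] holding=F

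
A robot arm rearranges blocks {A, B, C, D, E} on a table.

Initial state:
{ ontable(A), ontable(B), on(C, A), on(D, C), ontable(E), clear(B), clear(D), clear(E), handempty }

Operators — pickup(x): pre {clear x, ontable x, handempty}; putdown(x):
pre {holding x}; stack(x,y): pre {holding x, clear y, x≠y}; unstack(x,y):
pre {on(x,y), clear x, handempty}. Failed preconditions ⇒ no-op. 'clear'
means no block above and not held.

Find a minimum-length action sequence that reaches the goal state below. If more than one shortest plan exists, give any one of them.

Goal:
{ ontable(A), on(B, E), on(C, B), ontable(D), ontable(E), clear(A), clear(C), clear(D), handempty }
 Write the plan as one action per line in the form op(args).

step 1 (pickup(B)): towers=[A/C/D; E] holding=B
step 2 (stack(B, E)): towers=[A/C/D; E/B] holding=-
step 3 (unstack(D, C)): towers=[A/C; E/B] holding=D
step 4 (putdown(D)): towers=[A/C; D; E/B] holding=-
step 5 (unstack(C, A)): towers=[A; D; E/B] holding=C
step 6 (stack(C, B)): towers=[A; D; E/B/C] holding=-
goal check: towers=[A; D; E/B/C] holding=- — reached (length 6, optimal by BFS)

pickup(B)
stack(B, E)
unstack(D, C)
putdown(D)
unstack(C, A)
stack(C, B)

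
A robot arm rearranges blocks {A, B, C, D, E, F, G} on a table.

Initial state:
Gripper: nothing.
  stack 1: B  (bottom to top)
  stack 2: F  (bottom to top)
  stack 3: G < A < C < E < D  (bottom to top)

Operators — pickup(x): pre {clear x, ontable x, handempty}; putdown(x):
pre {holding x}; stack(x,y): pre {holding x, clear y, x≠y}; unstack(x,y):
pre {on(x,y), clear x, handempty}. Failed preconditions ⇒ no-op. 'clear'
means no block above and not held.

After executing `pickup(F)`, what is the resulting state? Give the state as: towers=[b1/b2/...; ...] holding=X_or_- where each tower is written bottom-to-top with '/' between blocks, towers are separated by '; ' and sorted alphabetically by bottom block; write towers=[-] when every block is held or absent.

towers=[B; G/A/C/E/D] holding=F

before: towers=[B; F; G/A/C/E/D] holding=-
pre[pickup(F)]: clear(F) ok, ontable(F) ok, handempty ok
all met → apply pickup(F)
after:  towers=[B; G/A/C/E/D] holding=F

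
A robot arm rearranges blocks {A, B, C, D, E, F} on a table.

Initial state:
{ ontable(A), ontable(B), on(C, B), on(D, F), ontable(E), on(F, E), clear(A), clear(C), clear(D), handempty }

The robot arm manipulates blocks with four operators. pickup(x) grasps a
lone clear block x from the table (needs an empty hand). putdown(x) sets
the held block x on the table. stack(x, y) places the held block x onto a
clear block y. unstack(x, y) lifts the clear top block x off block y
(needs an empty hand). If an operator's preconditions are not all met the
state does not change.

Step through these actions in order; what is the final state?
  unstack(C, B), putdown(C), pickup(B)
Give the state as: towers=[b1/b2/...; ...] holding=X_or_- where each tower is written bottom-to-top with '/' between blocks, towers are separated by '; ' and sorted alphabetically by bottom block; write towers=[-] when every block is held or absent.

step 1 (unstack(C, B)): towers=[A; B; E/F/D] holding=C
step 2 (putdown(C)): towers=[A; B; C; E/F/D] holding=-
step 3 (pickup(B)): towers=[A; C; E/F/D] holding=B

towers=[A; C; E/F/D] holding=B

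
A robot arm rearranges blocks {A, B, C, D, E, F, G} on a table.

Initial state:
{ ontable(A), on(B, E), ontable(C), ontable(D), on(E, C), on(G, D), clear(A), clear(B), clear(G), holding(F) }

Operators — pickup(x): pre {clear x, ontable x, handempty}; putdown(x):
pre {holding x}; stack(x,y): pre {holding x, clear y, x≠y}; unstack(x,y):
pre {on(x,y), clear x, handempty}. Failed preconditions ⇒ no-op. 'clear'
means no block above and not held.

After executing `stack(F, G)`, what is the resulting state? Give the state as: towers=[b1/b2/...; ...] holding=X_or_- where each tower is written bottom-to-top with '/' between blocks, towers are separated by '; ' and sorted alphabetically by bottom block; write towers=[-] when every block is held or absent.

towers=[A; C/E/B; D/G/F] holding=-

before: towers=[A; C/E/B; D/G] holding=F
pre[stack(F, G)]: holding(F) ✓, clear(G) ✓, F≠G ✓
all met → apply stack(F, G)
after:  towers=[A; C/E/B; D/G/F] holding=-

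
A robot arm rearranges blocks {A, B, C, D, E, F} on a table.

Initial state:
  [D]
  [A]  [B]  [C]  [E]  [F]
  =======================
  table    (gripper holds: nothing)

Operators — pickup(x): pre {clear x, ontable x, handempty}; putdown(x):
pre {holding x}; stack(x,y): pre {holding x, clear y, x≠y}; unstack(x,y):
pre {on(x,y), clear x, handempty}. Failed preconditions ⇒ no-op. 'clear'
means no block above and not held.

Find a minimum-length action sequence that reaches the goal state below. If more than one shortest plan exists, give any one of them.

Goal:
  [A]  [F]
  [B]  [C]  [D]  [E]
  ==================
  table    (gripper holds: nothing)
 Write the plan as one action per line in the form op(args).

pickup(F)
stack(F, C)
unstack(D, A)
putdown(D)
pickup(A)
stack(A, B)

step 1 (pickup(F)): towers=[A/D; B; C; E] holding=F
step 2 (stack(F, C)): towers=[A/D; B; C/F; E] holding=-
step 3 (unstack(D, A)): towers=[A; B; C/F; E] holding=D
step 4 (putdown(D)): towers=[A; B; C/F; D; E] holding=-
step 5 (pickup(A)): towers=[B; C/F; D; E] holding=A
step 6 (stack(A, B)): towers=[B/A; C/F; D; E] holding=-
goal check: towers=[B/A; C/F; D; E] holding=- — reached (length 6, optimal by BFS)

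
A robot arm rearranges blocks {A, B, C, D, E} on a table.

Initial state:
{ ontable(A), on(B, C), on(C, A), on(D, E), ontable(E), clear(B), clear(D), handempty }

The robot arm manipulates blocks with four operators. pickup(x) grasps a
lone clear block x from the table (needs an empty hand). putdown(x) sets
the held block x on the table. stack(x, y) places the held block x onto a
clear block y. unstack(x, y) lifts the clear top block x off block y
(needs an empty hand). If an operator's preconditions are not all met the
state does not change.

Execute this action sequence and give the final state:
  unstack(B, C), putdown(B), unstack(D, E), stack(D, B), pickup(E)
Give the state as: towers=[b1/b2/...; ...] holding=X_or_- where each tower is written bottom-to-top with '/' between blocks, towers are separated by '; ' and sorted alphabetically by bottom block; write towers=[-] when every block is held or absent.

step 1 (unstack(B, C)): towers=[A/C; E/D] holding=B
step 2 (putdown(B)): towers=[A/C; B; E/D] holding=-
step 3 (unstack(D, E)): towers=[A/C; B; E] holding=D
step 4 (stack(D, B)): towers=[A/C; B/D; E] holding=-
step 5 (pickup(E)): towers=[A/C; B/D] holding=E

towers=[A/C; B/D] holding=E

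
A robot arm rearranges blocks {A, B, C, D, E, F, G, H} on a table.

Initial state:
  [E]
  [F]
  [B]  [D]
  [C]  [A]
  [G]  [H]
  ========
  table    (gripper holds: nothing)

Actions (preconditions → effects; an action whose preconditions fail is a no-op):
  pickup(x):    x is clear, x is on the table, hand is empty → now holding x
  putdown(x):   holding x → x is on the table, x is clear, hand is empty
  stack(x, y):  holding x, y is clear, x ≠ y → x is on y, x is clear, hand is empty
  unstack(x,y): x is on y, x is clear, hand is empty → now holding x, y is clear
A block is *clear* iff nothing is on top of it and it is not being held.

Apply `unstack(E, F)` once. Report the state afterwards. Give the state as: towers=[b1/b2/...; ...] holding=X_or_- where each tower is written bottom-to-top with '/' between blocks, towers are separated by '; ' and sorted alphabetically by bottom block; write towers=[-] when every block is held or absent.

before: towers=[G/C/B/F/E; H/A/D] holding=-
pre[unstack(E, F)]: on(E,F) ✓, clear(E) ✓, handempty ✓
all met → apply unstack(E, F)
after:  towers=[G/C/B/F; H/A/D] holding=E

towers=[G/C/B/F; H/A/D] holding=E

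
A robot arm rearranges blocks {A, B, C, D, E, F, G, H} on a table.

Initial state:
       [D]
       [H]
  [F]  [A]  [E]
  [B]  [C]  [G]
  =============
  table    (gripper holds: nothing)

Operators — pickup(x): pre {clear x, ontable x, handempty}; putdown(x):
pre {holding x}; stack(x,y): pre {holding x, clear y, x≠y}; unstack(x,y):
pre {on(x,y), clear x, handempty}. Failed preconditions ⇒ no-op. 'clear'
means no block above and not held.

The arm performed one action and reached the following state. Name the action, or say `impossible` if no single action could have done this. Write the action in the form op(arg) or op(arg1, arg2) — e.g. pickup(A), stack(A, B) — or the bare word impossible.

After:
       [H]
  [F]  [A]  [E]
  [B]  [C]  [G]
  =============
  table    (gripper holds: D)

target: towers=[B/F; C/A/H; G/E] holding=D
     unstack(E, G) → towers=[B/F; C/A/H/D; G] holding=E
     unstack(F, B) → towers=[B; C/A/H/D; G/E] holding=F
     unstack(D, H) → towers=[B/F; C/A/H; G/E] holding=D  ← match

unstack(D, H)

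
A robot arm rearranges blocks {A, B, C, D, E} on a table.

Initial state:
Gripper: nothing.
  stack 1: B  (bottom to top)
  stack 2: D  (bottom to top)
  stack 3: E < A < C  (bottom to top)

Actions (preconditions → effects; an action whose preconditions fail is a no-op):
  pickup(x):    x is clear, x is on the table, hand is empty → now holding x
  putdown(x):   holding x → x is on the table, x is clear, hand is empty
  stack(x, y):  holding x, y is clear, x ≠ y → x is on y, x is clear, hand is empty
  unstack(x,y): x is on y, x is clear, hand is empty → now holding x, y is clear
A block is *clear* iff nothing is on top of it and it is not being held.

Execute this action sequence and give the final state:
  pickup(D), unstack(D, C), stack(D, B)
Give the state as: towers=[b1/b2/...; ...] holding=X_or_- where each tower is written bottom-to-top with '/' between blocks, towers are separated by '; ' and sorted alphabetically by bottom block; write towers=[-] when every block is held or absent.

step 1 (pickup(D)): towers=[B; E/A/C] holding=D
step 2 (unstack(D, C)) [no-op]: towers=[B; E/A/C] holding=D
step 3 (stack(D, B)): towers=[B/D; E/A/C] holding=-

towers=[B/D; E/A/C] holding=-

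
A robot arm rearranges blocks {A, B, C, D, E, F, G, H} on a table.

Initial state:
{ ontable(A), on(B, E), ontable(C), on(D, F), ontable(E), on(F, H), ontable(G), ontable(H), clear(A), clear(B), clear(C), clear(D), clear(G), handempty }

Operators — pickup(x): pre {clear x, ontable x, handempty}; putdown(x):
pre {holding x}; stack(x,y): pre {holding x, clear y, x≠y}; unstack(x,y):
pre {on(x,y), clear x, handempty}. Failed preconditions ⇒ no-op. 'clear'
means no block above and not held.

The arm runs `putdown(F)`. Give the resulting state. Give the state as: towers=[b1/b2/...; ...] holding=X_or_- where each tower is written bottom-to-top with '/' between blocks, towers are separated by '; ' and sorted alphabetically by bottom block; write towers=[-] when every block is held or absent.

towers=[A; C; E/B; G; H/F/D] holding=-

before: towers=[A; C; E/B; G; H/F/D] holding=-
pre[putdown(F)]: holding(F) fail
holding(F) unmet → putdown(F) is a no-op
after:  towers=[A; C; E/B; G; H/F/D] holding=-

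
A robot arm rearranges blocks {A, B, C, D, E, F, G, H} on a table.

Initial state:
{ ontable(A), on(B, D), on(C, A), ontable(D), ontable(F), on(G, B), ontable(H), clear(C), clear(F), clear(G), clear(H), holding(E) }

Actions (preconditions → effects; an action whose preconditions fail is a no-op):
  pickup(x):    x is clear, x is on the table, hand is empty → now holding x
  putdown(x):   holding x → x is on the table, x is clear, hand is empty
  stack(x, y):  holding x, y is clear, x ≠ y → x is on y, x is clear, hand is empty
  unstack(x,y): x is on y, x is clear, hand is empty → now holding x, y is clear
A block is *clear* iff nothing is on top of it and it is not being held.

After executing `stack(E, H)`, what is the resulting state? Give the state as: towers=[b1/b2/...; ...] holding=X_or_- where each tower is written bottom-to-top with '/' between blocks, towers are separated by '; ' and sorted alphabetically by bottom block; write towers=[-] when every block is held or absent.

before: towers=[A/C; D/B/G; F; H] holding=E
pre[stack(E, H)]: holding(E) ✓, clear(H) ✓, E≠H ✓
all met → apply stack(E, H)
after:  towers=[A/C; D/B/G; F; H/E] holding=-

towers=[A/C; D/B/G; F; H/E] holding=-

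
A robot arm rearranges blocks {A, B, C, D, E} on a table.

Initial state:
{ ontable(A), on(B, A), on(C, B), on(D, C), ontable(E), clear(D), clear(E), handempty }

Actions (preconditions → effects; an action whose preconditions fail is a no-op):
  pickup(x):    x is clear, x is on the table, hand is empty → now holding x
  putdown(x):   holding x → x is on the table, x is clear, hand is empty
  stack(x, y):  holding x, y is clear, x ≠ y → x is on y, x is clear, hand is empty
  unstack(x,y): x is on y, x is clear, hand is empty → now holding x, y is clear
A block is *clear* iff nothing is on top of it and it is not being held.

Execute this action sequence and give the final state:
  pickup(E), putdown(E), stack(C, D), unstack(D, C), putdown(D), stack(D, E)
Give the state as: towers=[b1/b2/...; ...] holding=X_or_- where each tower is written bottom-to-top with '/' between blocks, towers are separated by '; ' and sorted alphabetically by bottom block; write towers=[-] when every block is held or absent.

towers=[A/B/C; D; E] holding=-

step 1 (pickup(E)): towers=[A/B/C/D] holding=E
step 2 (putdown(E)): towers=[A/B/C/D; E] holding=-
step 3 (stack(C, D)) [no-op]: towers=[A/B/C/D; E] holding=-
step 4 (unstack(D, C)): towers=[A/B/C; E] holding=D
step 5 (putdown(D)): towers=[A/B/C; D; E] holding=-
step 6 (stack(D, E)) [no-op]: towers=[A/B/C; D; E] holding=-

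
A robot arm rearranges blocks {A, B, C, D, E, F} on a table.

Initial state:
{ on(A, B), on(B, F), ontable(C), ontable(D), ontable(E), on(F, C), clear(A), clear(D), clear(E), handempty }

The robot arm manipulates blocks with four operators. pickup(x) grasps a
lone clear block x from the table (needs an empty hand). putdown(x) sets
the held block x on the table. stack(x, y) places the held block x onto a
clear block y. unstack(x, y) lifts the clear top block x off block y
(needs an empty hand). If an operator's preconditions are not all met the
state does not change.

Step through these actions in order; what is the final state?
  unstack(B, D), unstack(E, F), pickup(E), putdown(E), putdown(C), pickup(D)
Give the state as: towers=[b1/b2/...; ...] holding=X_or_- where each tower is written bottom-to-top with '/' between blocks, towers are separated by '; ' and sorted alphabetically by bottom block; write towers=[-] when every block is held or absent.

step 1 (unstack(B, D)) [no-op]: towers=[C/F/B/A; D; E] holding=-
step 2 (unstack(E, F)) [no-op]: towers=[C/F/B/A; D; E] holding=-
step 3 (pickup(E)): towers=[C/F/B/A; D] holding=E
step 4 (putdown(E)): towers=[C/F/B/A; D; E] holding=-
step 5 (putdown(C)) [no-op]: towers=[C/F/B/A; D; E] holding=-
step 6 (pickup(D)): towers=[C/F/B/A; E] holding=D

towers=[C/F/B/A; E] holding=D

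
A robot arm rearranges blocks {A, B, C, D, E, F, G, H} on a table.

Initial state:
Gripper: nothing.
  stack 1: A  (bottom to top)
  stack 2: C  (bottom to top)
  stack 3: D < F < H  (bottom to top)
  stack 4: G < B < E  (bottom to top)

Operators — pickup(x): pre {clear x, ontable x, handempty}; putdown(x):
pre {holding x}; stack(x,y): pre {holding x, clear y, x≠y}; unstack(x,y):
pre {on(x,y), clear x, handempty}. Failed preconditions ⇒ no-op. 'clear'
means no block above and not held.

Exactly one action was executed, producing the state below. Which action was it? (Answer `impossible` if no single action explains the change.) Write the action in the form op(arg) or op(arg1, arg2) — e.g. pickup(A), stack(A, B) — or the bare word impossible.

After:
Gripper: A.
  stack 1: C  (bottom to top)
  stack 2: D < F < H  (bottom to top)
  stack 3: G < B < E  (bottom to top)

pickup(A)

target: towers=[C; D/F/H; G/B/E] holding=A
         pickup(A) → towers=[C; D/F/H; G/B/E] holding=A  ← match
     unstack(E, B) → towers=[A; C; D/F/H; G/B] holding=E
     unstack(H, F) → towers=[A; C; D/F; G/B/E] holding=H
         pickup(C) → towers=[A; D/F/H; G/B/E] holding=C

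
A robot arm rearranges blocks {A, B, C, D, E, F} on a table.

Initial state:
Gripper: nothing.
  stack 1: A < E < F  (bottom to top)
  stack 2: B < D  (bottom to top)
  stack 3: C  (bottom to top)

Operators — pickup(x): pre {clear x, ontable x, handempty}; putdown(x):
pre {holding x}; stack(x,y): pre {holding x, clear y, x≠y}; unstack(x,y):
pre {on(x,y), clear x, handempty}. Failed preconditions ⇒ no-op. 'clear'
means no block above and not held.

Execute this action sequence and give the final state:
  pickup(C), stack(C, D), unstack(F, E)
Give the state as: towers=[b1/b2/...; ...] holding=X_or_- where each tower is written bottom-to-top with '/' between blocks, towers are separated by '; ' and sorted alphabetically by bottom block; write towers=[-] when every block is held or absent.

step 1 (pickup(C)): towers=[A/E/F; B/D] holding=C
step 2 (stack(C, D)): towers=[A/E/F; B/D/C] holding=-
step 3 (unstack(F, E)): towers=[A/E; B/D/C] holding=F

towers=[A/E; B/D/C] holding=F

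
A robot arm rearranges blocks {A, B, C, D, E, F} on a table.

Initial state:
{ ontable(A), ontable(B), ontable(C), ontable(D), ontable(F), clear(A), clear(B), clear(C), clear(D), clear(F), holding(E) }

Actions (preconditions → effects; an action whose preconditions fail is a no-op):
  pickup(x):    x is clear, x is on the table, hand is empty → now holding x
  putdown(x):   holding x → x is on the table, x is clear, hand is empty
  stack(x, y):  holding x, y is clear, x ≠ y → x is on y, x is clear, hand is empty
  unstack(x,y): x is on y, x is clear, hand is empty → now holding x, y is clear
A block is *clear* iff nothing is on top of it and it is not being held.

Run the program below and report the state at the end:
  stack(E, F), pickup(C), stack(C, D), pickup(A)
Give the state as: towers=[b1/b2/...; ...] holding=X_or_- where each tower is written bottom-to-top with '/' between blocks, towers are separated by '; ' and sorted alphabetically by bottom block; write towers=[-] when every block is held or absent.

towers=[B; D/C; F/E] holding=A

step 1 (stack(E, F)): towers=[A; B; C; D; F/E] holding=-
step 2 (pickup(C)): towers=[A; B; D; F/E] holding=C
step 3 (stack(C, D)): towers=[A; B; D/C; F/E] holding=-
step 4 (pickup(A)): towers=[B; D/C; F/E] holding=A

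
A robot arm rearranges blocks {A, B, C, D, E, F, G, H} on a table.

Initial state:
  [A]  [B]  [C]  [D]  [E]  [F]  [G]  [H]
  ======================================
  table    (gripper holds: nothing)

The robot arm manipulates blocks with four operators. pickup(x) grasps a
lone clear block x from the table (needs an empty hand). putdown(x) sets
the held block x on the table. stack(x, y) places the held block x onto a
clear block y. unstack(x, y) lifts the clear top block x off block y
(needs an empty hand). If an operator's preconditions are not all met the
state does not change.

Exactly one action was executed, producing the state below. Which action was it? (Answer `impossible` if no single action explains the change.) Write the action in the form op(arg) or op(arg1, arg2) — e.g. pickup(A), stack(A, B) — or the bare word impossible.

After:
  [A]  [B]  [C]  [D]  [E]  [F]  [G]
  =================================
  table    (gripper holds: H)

pickup(H)

target: towers=[A; B; C; D; E; F; G] holding=H
         pickup(G) → towers=[A; B; C; D; E; F; H] holding=G
         pickup(A) → towers=[B; C; D; E; F; G; H] holding=A
         pickup(E) → towers=[A; B; C; D; F; G; H] holding=E
         pickup(H) → towers=[A; B; C; D; E; F; G] holding=H  ← match
         pickup(B) → towers=[A; C; D; E; F; G; H] holding=B
         pickup(F) → towers=[A; B; C; D; E; G; H] holding=F
         pickup(D) → towers=[A; B; C; E; F; G; H] holding=D
         pickup(C) → towers=[A; B; D; E; F; G; H] holding=C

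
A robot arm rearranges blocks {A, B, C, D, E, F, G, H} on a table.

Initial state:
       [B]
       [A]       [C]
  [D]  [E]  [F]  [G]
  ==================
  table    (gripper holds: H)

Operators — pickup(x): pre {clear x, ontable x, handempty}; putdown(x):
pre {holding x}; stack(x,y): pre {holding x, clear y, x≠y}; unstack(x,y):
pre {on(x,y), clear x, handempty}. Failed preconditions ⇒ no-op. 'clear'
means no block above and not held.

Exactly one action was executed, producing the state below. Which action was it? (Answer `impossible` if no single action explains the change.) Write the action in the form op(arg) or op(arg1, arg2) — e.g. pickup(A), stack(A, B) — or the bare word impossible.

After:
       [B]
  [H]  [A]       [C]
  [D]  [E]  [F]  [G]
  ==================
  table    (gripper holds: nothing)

target: towers=[D/H; E/A/B; F; G/C] holding=-
        putdown(H) → towers=[D; E/A/B; F; G/C; H] holding=-
       stack(H, B) → towers=[D; E/A/B/H; F; G/C] holding=-
       stack(H, F) → towers=[D; E/A/B; F/H; G/C] holding=-
       stack(H, D) → towers=[D/H; E/A/B; F; G/C] holding=-  ← match
       stack(H, C) → towers=[D; E/A/B; F; G/C/H] holding=-

stack(H, D)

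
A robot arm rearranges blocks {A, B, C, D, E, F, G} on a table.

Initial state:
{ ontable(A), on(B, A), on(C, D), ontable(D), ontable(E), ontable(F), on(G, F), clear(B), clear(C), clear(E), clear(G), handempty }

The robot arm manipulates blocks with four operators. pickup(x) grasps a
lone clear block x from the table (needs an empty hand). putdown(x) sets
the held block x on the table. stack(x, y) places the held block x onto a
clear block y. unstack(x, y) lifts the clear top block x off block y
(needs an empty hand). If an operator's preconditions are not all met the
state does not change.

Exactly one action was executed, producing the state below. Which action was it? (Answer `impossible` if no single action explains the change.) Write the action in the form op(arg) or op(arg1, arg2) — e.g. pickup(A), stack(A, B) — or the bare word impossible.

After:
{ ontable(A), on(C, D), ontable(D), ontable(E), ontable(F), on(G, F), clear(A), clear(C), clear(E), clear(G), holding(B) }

unstack(B, A)

target: towers=[A; D/C; E; F/G] holding=B
     unstack(B, A) → towers=[A; D/C; E; F/G] holding=B  ← match
     unstack(G, F) → towers=[A/B; D/C; E; F] holding=G
         pickup(E) → towers=[A/B; D/C; F/G] holding=E
     unstack(C, D) → towers=[A/B; D; E; F/G] holding=C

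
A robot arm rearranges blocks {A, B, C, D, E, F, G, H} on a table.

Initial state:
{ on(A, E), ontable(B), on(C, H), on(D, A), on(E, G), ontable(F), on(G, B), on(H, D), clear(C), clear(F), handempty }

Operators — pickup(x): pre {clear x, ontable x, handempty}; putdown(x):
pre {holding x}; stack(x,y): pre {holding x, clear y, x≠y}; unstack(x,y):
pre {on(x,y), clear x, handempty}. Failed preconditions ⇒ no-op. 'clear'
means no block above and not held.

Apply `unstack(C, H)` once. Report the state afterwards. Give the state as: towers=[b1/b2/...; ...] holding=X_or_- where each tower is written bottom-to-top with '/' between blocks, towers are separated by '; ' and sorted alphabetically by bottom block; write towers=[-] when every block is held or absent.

towers=[B/G/E/A/D/H; F] holding=C

before: towers=[B/G/E/A/D/H/C; F] holding=-
pre[unstack(C, H)]: on(C,H) yes, clear(C) yes, handempty yes
all met → apply unstack(C, H)
after:  towers=[B/G/E/A/D/H; F] holding=C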